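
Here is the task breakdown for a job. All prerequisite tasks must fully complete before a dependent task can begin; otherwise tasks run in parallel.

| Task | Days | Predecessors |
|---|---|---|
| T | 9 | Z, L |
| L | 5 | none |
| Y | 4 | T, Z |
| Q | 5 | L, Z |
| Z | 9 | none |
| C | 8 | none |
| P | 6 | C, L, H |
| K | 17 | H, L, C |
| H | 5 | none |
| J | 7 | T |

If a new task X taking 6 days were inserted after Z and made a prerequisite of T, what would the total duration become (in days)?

Originally the job takes 25 days.
With X inserted, T now waits for max(Z, L, X).
New critical path: Z→X→T→J = 9+6+9+7 = 31 ⇒ 31 days.

31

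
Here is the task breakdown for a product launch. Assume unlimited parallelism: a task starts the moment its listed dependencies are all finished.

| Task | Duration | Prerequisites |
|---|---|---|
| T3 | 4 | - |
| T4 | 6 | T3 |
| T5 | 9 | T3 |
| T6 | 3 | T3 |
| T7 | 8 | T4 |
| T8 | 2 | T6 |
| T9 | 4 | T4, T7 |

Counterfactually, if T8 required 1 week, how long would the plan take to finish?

22

As given, the longest chain is T3→T4→T7→T9 = 4+6+8+4 = 22, so the finish is 22 weeks.
The longest path through T8 is only 9 weeks, so T8 has float 13.
That remains the longest chain; total 22 weeks.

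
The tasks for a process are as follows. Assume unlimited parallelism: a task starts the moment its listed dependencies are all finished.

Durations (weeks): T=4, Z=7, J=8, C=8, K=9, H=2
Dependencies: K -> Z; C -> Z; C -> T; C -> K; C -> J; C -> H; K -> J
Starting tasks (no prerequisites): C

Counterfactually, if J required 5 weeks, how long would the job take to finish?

24

Critical path before the change: C→K→J = 8+9+8 = 25 giving 25 weeks.
J is on the critical path; changing it to 5 makes that path 22 weeks.
New critical path: C→K→Z = 8+9+7 = 24 ⇒ 24 weeks.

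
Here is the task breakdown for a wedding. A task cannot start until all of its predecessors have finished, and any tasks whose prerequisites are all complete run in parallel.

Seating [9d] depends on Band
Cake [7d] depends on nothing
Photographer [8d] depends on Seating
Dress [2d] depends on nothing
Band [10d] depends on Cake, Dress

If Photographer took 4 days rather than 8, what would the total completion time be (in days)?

30

Critical path before the change: Cake→Band→Seating→Photographer = 7+10+9+8 = 34 giving 34 days.
Since Photographer is critical, the -4 change carries straight to that chain (now 30 days).
No other chain overtakes it, so the finish is 30 days.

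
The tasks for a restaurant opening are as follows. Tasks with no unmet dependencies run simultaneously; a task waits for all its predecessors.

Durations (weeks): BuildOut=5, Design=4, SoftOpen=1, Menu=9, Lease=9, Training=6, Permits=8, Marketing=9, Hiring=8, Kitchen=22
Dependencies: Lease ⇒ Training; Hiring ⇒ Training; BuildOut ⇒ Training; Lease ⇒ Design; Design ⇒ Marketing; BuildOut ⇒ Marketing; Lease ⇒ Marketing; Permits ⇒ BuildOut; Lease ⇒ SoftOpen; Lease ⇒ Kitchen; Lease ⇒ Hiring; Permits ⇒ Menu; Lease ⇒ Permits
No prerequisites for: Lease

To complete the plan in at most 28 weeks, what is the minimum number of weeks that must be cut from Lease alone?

3

Current finish: 31 weeks; target: 28.
Lease is on every critical path, so each week cut from Lease cuts the finish by one (this holds down to a finish of 23).
Need 31 − 28 = 3 weeks off Lease → Lease becomes 6 weeks, finish becomes 28.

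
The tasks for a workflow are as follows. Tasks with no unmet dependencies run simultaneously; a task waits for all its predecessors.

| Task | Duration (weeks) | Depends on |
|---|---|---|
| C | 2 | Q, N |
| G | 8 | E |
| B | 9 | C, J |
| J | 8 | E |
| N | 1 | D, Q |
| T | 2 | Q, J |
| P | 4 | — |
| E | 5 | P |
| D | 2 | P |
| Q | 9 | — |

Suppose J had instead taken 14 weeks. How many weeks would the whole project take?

32

As given, the longest chain is P→E→J→B = 4+5+8+9 = 26, so the finish is 26 weeks.
J is on the critical path; changing it to 14 makes that path 32 weeks.
No other chain overtakes it, so the finish is 32 weeks.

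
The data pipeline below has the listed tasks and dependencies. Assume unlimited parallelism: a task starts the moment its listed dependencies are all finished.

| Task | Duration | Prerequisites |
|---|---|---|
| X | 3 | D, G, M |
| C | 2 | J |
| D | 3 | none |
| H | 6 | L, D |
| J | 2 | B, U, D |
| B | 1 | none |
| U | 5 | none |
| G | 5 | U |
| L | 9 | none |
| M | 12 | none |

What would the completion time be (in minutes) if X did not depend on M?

15

Before: longest chain L→H = 9+6 = 15, finish 15.
Without M→X, X's earliest start moves from 12 to 10.
After: L→H = 9+6 = 15 → 15 minutes.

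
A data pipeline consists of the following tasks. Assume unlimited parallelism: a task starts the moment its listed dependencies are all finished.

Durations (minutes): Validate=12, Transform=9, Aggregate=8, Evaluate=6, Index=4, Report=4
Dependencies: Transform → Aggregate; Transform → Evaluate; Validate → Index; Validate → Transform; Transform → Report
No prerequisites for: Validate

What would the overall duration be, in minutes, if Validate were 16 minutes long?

Actual critical path: Validate→Transform→Aggregate = 12+9+8 = 29 ⇒ 29 minutes.
Since Validate is critical, the +4 change carries straight to that chain (now 33 minutes).
That remains the longest chain; total 33 minutes.

33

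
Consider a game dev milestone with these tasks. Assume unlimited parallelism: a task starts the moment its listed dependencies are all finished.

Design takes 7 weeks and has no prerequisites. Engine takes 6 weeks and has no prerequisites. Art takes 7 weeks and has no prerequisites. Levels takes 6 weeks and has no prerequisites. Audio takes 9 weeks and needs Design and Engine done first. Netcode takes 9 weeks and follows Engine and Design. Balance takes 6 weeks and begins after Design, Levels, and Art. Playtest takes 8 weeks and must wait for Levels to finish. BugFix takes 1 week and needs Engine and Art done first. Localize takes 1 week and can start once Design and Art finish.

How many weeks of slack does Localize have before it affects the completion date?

8

Critical path: Design→Audio = 7+9 = 16, so the finish is 16 weeks.
The longest chain containing Localize totals 8 weeks.
Float = 16 − 8 = 8.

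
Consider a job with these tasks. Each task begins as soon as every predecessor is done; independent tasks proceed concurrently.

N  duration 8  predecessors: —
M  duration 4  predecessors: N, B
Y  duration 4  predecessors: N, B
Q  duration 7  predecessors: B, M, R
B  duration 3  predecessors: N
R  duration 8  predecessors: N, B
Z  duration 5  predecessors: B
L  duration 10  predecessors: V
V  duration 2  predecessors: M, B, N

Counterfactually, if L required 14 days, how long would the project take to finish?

Actual critical path: N→B→M→V→L = 8+3+4+2+10 = 27 ⇒ 27 days.
L is on the critical path; changing it to 14 makes that path 31 days.
No other chain overtakes it, so the finish is 31 days.

31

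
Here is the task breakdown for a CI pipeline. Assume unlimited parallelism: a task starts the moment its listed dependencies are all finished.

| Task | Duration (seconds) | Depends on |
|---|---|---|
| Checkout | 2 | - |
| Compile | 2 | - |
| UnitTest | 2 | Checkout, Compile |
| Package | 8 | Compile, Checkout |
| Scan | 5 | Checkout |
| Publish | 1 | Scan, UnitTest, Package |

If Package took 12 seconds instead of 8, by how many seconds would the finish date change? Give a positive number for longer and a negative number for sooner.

The binding path is Checkout→Package→Publish = 2+8+1 = 11; finish at 11 seconds.
Since Package is critical, the +4 change carries straight to that chain (now 15 seconds).
The critical path is still Checkout→Package→Publish; finish is now 15 seconds.
Change in finish: 15 − 11 = +4 seconds.

4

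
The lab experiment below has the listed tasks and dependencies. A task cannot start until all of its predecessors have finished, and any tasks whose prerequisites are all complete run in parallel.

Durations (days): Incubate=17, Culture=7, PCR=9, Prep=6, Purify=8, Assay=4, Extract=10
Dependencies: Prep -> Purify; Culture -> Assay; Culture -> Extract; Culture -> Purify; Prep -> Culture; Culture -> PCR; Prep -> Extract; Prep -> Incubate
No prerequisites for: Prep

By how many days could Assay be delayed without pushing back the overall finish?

Critical path: Prep→Culture→Extract = 6+7+10 = 23, so the finish is 23 days.
Longest path through Assay: 17 days (earliest finish 17, latest finish 23).
Float = 23 − 17 = 6.

6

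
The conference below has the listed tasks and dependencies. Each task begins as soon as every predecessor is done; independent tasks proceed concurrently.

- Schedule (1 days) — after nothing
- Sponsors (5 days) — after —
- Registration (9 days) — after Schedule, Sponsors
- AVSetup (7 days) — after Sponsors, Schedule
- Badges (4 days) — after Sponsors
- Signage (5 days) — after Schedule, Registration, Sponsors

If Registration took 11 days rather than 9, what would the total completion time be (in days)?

21

Actual critical path: Sponsors→Registration→Signage = 5+9+5 = 19 ⇒ 19 days.
Since Registration is critical, the +2 change carries straight to that chain (now 21 days).
No other chain overtakes it, so the finish is 21 days.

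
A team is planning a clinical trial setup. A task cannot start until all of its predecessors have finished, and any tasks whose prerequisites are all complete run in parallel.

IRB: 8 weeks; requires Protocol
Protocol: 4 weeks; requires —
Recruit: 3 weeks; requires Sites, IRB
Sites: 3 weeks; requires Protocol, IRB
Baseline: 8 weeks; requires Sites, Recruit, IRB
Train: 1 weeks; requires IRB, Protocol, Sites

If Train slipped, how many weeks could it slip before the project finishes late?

10

Critical path: Protocol→IRB→Sites→Recruit→Baseline = 4+8+3+3+8 = 26, so the finish is 26 weeks.
Train finishes as early as 16 and must finish by 26.
So Train can slip 26 − 16 = 10 weeks.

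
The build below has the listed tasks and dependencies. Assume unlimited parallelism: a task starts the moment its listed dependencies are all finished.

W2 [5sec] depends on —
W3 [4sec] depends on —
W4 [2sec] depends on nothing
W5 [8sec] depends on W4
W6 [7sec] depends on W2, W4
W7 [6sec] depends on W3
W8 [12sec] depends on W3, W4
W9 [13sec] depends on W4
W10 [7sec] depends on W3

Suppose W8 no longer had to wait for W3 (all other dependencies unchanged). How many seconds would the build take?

15

With the dependency in place, W3→W8 = 4+12 = 16 sets the finish at 16 seconds.
Without W3→W8, W8's earliest start moves from 4 to 2.
The longest chain is now W4→W9 = 2+13 = 15, so the build takes 15 seconds.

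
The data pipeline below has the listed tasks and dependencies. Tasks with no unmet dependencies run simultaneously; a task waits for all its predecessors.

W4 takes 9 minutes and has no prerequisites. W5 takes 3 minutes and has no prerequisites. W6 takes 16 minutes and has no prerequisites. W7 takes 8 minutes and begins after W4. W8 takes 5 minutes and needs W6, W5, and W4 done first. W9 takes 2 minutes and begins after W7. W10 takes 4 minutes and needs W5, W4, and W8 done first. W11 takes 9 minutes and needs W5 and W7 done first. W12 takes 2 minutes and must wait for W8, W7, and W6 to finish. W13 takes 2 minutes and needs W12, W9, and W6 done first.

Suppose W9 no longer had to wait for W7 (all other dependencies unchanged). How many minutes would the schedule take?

26

With the dependency in place, W4→W7→W11 = 9+8+9 = 26 sets the finish at 26 minutes.
Without W7→W9, W9's earliest start moves from 17 to 0.
The longest chain is now W4→W7→W11 = 9+8+9 = 26, so the schedule takes 26 minutes.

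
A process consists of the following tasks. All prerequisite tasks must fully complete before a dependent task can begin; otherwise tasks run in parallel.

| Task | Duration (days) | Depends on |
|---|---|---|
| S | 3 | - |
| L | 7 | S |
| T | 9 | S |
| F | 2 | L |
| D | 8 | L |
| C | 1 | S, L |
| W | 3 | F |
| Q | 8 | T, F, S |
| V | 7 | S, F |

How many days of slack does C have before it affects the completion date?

9

The longest chain is S→L→F→Q = 3+7+2+8 = 20; overall finish 20 days.
C finishes as early as 11 and must finish by 20.
Slack of C = 19 − 10 = 9 days.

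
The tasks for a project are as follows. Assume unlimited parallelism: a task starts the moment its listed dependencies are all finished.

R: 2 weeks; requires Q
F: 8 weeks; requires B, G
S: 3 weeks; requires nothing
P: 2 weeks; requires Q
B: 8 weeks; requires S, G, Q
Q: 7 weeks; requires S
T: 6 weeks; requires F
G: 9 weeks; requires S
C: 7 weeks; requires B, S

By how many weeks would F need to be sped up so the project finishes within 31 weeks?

Current finish: 34 weeks; target: 31.
F is on every critical path, so each week cut from F cuts the finish by one (this holds down to a finish of 27).
Need 34 − 31 = 3 weeks off F → F becomes 5 weeks, finish becomes 31.

3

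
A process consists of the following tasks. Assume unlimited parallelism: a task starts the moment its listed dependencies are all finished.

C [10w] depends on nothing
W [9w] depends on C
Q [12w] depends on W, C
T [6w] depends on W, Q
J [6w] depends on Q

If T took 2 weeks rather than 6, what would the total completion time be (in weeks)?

The binding path is C→W→Q→T = 10+9+12+6 = 37; finish at 37 weeks.
T lies on that path, so at 2 weeks the path becomes 33 weeks.
Now C→W→Q→J = 10+9+12+6 = 37 is longest, so the finish becomes 37 weeks.

37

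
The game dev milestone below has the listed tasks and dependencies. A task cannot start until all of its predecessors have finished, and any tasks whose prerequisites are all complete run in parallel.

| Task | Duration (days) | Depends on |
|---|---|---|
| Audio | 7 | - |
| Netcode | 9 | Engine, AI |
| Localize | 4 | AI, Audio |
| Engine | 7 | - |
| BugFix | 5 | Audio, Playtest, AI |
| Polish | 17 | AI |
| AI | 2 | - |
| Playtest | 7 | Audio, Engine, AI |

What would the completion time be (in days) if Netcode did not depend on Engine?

With the dependency in place, Engine→Playtest→BugFix = 7+7+5 = 19 sets the finish at 19 days.
Without Engine→Netcode, Netcode's earliest start moves from 7 to 2.
New critical path: Engine→Playtest→BugFix = 7+7+5 = 19 ⇒ 19 days.

19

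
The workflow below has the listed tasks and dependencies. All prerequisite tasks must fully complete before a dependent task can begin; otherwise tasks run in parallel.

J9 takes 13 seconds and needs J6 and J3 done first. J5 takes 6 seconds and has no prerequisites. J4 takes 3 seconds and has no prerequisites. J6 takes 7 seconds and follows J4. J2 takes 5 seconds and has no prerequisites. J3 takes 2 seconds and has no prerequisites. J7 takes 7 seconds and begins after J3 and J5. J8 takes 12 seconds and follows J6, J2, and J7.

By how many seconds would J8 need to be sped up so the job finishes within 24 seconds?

Current finish: 25 seconds; target: 24.
J8 is on every critical path, so each second cut from J8 cuts the finish by one (this holds down to a finish of 23).
Need 25 − 24 = 1 second off J8 → J8 becomes 11 seconds, finish becomes 24.

1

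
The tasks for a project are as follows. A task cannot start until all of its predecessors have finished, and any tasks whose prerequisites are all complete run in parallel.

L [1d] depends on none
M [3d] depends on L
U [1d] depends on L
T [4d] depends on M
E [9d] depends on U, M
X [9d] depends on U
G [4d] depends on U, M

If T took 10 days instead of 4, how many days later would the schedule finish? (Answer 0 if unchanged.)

As given, the longest chain is L→M→E = 1+3+9 = 13, so the finish is 13 days.
T has 5 days of float (longest path through it is 8).
New critical path: L→M→T = 1+3+10 = 14 ⇒ 14 days.
Change in finish: 14 − 13 = +1 days.

1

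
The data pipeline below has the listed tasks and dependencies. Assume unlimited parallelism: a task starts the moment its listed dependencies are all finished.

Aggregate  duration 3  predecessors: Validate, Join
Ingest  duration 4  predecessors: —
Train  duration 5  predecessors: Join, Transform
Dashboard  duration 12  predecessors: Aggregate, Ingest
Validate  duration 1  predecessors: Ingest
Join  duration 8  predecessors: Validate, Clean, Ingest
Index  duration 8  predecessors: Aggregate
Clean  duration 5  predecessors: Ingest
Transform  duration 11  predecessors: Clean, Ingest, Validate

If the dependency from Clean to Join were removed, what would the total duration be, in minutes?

Original critical path: Ingest→Clean→Join→Aggregate→Dashboard = 4+5+8+3+12 = 32 ⇒ 32 minutes.
Without Clean→Join, Join's earliest start moves from 9 to 5.
New critical path: Ingest→Validate→Join→Aggregate→Dashboard = 4+1+8+3+12 = 28 ⇒ 28 minutes.

28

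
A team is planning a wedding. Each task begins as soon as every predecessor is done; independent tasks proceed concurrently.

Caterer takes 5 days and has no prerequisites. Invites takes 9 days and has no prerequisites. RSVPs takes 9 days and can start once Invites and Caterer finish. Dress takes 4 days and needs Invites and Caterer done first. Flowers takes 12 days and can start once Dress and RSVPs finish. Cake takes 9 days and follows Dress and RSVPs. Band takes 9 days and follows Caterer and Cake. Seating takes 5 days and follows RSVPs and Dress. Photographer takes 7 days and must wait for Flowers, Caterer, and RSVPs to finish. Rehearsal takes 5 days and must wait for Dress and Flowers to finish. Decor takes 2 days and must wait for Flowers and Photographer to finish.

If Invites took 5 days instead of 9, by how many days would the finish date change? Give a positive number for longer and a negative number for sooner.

-4

As given, the longest chain is Invites→RSVPs→Flowers→Photographer→Decor = 9+9+12+7+2 = 39, so the finish is 39 days.
Since Invites is critical, the -4 change carries straight to that chain (now 35 days).
Now Caterer→RSVPs→Flowers→Photographer→Decor = 5+9+12+7+2 = 35 is longest, so the finish becomes 35 days.
Change in finish: 35 − 39 = -4 days.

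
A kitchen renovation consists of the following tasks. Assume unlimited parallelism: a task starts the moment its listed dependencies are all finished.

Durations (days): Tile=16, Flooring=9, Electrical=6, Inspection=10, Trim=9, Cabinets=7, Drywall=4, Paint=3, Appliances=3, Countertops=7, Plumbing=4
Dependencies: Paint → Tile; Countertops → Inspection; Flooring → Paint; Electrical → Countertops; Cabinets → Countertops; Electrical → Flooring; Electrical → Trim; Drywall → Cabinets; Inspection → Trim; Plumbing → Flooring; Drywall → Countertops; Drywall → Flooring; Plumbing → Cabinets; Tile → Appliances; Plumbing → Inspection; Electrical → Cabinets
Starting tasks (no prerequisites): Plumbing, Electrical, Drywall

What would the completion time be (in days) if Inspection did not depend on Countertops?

With the dependency in place, Electrical→Cabinets→Countertops→Inspection→Trim = 6+7+7+10+9 = 39 sets the finish at 39 days.
Without Countertops→Inspection, Inspection's earliest start moves from 20 to 4.
After: Electrical→Flooring→Paint→Tile→Appliances = 6+9+3+16+3 = 37 → 37 days.

37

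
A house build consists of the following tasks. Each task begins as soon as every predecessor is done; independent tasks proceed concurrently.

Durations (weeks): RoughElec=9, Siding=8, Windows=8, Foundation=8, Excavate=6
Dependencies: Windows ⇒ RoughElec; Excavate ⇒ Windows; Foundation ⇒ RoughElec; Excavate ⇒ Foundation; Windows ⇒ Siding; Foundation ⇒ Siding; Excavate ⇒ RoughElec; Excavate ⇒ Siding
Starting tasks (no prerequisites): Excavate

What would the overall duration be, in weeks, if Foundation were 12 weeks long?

As given, the longest chain is Excavate→Foundation→RoughElec = 6+8+9 = 23, so the finish is 23 weeks.
Foundation is on the critical path; changing it to 12 makes that path 27 weeks.
No other chain overtakes it, so the finish is 27 weeks.

27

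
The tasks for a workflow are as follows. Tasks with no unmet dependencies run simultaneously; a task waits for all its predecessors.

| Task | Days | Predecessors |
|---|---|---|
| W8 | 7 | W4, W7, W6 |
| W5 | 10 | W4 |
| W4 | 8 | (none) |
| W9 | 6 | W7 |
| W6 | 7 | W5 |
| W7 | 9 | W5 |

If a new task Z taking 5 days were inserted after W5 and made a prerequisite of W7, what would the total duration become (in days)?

39

Originally the plan takes 34 days.
With Z inserted, W7 now waits for max(W5, Z).
New critical path: W4→W5→Z→W7→W8 = 8+10+5+9+7 = 39 ⇒ 39 days.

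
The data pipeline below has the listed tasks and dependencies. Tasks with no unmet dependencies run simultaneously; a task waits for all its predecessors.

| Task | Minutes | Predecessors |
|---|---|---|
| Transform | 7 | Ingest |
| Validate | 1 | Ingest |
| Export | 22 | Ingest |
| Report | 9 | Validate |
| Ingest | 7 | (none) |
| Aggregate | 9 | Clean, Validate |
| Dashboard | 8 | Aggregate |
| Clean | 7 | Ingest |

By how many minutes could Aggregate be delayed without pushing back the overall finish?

The longest chain is Ingest→Clean→Aggregate→Dashboard = 7+7+9+8 = 31; overall finish 31 minutes.
Longest path through Aggregate: 31 minutes (earliest finish 23, latest finish 23).
Float = 31 − 31 = 0.

0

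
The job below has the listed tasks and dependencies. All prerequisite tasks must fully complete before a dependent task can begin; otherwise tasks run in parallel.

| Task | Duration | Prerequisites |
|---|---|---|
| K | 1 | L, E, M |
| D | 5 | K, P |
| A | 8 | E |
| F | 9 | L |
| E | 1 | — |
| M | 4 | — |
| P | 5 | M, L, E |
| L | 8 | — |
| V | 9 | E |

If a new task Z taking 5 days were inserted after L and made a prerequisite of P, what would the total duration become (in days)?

23

Originally the plan takes 18 days.
With Z inserted, P now waits for max(M, L, E, Z).
New critical path: L→Z→P→D = 8+5+5+5 = 23 ⇒ 23 days.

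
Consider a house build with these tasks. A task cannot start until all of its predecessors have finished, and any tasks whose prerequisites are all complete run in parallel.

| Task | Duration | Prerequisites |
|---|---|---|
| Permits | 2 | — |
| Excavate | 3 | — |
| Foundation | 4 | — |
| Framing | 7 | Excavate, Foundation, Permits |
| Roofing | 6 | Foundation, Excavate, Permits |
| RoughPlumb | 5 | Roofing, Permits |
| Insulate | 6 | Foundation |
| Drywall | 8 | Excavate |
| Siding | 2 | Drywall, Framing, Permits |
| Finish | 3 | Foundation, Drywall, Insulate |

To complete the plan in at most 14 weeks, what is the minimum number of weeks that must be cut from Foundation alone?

1

Current finish: 15 weeks; target: 14.
Foundation is on every critical path, so each week cut from Foundation cuts the finish by one (this holds down to a finish of 14).
Need 15 − 14 = 1 week off Foundation → Foundation becomes 3 weeks, finish becomes 14.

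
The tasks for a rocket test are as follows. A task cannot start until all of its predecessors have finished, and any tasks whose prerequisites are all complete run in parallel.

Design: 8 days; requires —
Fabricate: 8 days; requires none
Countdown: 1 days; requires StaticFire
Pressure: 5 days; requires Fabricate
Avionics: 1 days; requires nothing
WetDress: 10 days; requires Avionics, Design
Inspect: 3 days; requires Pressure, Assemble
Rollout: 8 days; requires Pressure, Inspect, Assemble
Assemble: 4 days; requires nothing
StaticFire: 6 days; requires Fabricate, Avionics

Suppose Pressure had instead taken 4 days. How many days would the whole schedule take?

As given, the longest chain is Fabricate→Pressure→Inspect→Rollout = 8+5+3+8 = 24, so the finish is 24 days.
Pressure lies on that path, so at 4 days the path becomes 23 days.
The critical path is still Fabricate→Pressure→Inspect→Rollout; finish is now 23 days.

23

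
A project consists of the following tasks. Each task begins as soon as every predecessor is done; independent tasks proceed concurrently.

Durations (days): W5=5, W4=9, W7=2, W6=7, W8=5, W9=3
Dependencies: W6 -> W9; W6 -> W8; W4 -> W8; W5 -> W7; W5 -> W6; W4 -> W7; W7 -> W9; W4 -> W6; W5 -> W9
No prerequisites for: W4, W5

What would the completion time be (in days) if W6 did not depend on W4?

17

Original critical path: W4→W6→W8 = 9+7+5 = 21 ⇒ 21 days.
Without W4→W6, W6's earliest start moves from 9 to 5.
New critical path: W5→W6→W8 = 5+7+5 = 17 ⇒ 17 days.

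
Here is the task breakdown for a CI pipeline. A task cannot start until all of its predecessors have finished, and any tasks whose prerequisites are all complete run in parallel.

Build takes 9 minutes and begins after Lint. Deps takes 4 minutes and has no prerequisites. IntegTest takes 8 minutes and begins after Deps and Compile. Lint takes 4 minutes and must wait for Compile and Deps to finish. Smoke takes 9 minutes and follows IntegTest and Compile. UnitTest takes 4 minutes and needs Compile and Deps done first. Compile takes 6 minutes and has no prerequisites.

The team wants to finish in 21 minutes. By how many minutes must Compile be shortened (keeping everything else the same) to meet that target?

Current finish: 23 minutes; target: 21.
Compile is on every critical path, so each minute cut from Compile cuts the finish by one (this holds down to a finish of 21).
Need 23 − 21 = 2 minutes off Compile → Compile becomes 4 minutes, finish becomes 21.

2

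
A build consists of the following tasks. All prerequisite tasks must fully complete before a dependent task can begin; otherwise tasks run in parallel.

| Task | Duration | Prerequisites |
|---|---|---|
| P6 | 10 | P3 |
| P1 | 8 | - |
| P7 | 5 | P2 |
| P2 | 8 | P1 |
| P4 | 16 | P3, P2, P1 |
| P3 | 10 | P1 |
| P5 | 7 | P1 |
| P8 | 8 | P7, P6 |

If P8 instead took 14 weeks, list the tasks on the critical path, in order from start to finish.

Critical path before the change: P1→P3→P6→P8 = 8+10+10+8 = 36 giving 36 weeks.
Since P8 is critical, the +6 change carries straight to that chain (now 42 weeks).
That remains the longest chain; total 42 weeks.

P1, P3, P6, P8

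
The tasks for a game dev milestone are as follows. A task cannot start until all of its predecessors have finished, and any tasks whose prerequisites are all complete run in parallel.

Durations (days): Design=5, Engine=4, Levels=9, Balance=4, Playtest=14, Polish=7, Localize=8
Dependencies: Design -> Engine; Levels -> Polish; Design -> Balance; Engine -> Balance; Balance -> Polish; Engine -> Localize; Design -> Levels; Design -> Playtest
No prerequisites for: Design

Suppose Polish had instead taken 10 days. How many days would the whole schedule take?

24

The binding path is Design→Levels→Polish = 5+9+7 = 21; finish at 21 days.
Since Polish is critical, the +3 change carries straight to that chain (now 24 days).
That remains the longest chain; total 24 days.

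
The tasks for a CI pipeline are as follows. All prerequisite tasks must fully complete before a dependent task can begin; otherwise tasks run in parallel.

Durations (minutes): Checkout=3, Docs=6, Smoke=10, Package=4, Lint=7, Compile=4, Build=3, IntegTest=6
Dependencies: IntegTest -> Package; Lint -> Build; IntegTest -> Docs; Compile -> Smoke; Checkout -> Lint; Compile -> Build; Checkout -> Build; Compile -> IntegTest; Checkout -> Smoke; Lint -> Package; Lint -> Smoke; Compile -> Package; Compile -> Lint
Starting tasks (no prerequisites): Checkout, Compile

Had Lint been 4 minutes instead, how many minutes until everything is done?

The binding path is Compile→Lint→Smoke = 4+7+10 = 21; finish at 21 minutes.
Since Lint is critical, the -3 change carries straight to that chain (now 18 minutes).
No other chain overtakes it, so the finish is 18 minutes.

18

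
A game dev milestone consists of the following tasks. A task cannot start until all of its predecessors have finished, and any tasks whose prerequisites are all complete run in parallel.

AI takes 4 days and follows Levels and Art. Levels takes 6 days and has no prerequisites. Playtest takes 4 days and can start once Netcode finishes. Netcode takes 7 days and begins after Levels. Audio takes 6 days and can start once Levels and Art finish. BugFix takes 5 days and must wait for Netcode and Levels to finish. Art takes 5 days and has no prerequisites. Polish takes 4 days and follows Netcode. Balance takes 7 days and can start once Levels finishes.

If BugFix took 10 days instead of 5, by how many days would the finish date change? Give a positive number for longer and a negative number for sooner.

5

Critical path before the change: Levels→Netcode→BugFix = 6+7+5 = 18 giving 18 days.
BugFix lies on that path, so at 10 days the path becomes 23 days.
The critical path is still Levels→Netcode→BugFix; finish is now 23 days.
Change in finish: 23 − 18 = +5 days.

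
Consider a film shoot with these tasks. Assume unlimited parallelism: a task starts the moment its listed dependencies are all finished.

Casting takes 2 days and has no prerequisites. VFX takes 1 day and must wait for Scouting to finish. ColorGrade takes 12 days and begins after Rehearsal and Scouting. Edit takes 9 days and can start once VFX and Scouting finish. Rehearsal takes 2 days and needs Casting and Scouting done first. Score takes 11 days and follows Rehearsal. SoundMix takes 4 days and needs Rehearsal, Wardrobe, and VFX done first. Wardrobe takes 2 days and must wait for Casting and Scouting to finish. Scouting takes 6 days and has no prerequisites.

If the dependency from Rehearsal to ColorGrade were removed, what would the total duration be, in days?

Original critical path: Scouting→Rehearsal→ColorGrade = 6+2+12 = 20 ⇒ 20 days.
Without Rehearsal→ColorGrade, ColorGrade's earliest start moves from 8 to 6.
The longest chain is now Scouting→Rehearsal→Score = 6+2+11 = 19, so the schedule takes 19 days.

19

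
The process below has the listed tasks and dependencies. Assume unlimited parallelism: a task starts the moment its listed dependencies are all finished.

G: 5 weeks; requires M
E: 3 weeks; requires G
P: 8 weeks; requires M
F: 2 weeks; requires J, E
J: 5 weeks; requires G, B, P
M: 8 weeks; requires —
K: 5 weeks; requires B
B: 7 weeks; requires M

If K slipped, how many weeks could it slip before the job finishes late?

3

The longest chain is M→P→J→F = 8+8+5+2 = 23; overall finish 23 weeks.
Longest path through K: 20 weeks (earliest finish 20, latest finish 23).
Slack of K = 18 − 15 = 3 weeks.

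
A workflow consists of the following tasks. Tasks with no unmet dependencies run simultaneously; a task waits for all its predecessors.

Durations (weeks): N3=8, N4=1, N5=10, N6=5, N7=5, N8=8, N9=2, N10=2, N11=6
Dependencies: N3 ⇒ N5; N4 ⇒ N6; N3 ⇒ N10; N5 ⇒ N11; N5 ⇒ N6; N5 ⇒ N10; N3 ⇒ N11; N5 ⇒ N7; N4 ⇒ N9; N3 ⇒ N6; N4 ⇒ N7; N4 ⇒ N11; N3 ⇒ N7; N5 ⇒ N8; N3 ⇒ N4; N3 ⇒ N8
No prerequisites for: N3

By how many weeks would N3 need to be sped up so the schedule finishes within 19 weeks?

Current finish: 26 weeks; target: 19.
N3 is on every critical path, so each week cut from N3 cuts the finish by one (this holds down to a finish of 19).
Need 26 − 19 = 7 weeks off N3 → N3 becomes 1 week, finish becomes 19.

7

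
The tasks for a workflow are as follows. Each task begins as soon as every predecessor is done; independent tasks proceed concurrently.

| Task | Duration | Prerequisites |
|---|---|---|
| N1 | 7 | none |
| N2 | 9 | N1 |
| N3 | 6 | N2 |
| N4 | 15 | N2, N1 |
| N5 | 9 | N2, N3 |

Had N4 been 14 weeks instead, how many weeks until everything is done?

31

Actual critical path: N1→N2→N4 = 7+9+15 = 31 ⇒ 31 weeks.
N4 lies on that path, so at 14 weeks the path becomes 30 weeks.
Now N1→N2→N3→N5 = 7+9+6+9 = 31 is longest, so the finish becomes 31 weeks.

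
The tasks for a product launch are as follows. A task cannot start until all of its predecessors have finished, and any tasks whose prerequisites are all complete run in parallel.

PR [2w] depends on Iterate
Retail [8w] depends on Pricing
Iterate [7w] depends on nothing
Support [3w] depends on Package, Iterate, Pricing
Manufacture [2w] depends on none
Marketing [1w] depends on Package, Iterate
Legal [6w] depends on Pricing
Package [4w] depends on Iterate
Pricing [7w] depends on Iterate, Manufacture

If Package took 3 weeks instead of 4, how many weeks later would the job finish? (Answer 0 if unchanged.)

As given, the longest chain is Iterate→Pricing→Retail = 7+7+8 = 22, so the finish is 22 weeks.
Package is off the critical path — its longest chain is 14 weeks, giving 8 of slack.
The critical path is still Iterate→Pricing→Retail; finish is now 22 weeks.
Change in finish: 22 − 22 = +0 weeks.

0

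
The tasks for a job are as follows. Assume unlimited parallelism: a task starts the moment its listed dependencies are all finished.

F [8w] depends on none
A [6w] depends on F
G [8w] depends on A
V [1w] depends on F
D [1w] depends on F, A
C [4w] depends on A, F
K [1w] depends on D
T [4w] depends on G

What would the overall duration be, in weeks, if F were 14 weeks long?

The binding path is F→A→G→T = 8+6+8+4 = 26; finish at 26 weeks.
F lies on that path, so at 14 weeks the path becomes 32 weeks.
That remains the longest chain; total 32 weeks.

32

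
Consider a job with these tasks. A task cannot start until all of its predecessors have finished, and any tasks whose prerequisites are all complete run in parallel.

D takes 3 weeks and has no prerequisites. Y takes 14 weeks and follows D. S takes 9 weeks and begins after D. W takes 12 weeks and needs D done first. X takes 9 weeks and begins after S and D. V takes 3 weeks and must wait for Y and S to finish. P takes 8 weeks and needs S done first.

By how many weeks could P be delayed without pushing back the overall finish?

1

Critical path: D→S→X = 3+9+9 = 21, so the finish is 21 weeks.
The longest chain containing P totals 20 weeks.
Float = 21 − 20 = 1.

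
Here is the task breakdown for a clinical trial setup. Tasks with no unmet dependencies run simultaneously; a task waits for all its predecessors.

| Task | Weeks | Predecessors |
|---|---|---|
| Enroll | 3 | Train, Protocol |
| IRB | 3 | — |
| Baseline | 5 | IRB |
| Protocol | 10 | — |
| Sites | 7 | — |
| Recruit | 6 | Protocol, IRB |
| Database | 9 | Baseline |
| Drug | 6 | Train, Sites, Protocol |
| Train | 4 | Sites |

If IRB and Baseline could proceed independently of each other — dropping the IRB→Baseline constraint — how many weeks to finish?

17

Original critical path: IRB→Baseline→Database = 3+5+9 = 17 ⇒ 17 weeks.
Without IRB→Baseline, Baseline's earliest start moves from 3 to 0.
The longest chain is now Sites→Train→Drug = 7+4+6 = 17, so the plan takes 17 weeks.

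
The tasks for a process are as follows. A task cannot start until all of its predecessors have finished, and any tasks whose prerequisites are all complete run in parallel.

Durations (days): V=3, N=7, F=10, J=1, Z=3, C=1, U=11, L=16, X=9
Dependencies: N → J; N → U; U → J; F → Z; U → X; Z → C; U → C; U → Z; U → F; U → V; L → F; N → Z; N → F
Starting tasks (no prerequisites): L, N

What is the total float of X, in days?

Critical path: N→U→F→Z→C = 7+11+10+3+1 = 32, so the finish is 32 days.
X finishes as early as 27 and must finish by 32.
Slack of X = 23 − 18 = 5 days.

5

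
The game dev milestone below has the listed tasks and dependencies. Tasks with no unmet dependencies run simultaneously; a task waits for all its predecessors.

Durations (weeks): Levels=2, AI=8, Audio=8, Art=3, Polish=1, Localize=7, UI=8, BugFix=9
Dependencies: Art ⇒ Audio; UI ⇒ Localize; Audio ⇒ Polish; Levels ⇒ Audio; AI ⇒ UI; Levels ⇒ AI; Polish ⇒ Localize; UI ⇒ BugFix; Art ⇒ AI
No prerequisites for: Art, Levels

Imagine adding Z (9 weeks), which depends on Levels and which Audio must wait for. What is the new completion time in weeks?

28

Originally the plan takes 28 weeks.
With Z inserted, Audio now waits for max(Art, Levels, Z).
New critical path: Art→AI→UI→BugFix = 3+8+8+9 = 28 ⇒ 28 weeks.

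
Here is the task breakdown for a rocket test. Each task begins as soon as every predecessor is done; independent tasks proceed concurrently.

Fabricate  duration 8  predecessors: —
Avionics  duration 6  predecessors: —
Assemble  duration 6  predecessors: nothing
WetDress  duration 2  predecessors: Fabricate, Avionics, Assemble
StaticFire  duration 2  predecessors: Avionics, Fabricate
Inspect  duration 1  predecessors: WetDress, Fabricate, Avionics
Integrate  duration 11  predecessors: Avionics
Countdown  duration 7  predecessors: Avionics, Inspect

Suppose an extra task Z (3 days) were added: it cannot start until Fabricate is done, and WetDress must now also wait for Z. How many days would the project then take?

21

Originally the project takes 18 days.
With Z inserted, WetDress now waits for max(Fabricate, Avionics, Assemble, Z).
New critical path: Fabricate→Z→WetDress→Inspect→Countdown = 8+3+2+1+7 = 21 ⇒ 21 days.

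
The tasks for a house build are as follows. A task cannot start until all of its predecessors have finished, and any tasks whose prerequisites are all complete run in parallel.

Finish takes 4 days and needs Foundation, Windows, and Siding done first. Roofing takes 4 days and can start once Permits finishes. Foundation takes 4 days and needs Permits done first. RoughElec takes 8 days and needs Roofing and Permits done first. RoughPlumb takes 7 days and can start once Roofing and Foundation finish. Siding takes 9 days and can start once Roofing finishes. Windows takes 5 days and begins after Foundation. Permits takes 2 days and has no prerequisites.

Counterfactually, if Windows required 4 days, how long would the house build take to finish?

Baseline: Permits→Roofing→Siding→Finish = 2+4+9+4 = 19 → 19 days.
Windows has 4 days of float (longest path through it is 15).
That remains the longest chain; total 19 days.

19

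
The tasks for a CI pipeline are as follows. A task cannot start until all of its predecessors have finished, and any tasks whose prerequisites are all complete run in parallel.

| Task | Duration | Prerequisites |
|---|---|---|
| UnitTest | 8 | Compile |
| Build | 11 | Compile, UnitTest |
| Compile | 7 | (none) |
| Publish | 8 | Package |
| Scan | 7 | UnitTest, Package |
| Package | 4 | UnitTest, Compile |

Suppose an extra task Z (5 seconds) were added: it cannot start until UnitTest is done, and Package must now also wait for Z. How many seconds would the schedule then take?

Originally the schedule takes 27 seconds.
With Z inserted, Package now waits for max(UnitTest, Compile, Z).
New critical path: Compile→UnitTest→Z→Package→Publish = 7+8+5+4+8 = 32 ⇒ 32 seconds.

32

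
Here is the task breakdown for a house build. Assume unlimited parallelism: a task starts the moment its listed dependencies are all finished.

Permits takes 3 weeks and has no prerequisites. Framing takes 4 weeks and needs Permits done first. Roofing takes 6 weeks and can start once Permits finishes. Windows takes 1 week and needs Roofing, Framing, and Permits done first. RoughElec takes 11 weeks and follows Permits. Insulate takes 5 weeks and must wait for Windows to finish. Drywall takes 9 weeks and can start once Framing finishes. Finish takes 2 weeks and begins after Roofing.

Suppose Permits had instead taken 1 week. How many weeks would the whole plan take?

14

As given, the longest chain is Permits→Framing→Drywall = 3+4+9 = 16, so the finish is 16 weeks.
Permits lies on that path, so at 1 week the path becomes 14 weeks.
No other chain overtakes it, so the finish is 14 weeks.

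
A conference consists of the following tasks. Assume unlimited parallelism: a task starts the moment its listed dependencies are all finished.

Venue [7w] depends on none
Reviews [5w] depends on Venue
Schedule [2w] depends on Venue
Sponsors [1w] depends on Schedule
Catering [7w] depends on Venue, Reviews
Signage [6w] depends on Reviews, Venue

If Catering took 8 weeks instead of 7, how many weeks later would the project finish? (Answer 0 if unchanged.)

Baseline: Venue→Reviews→Catering = 7+5+7 = 19 → 19 weeks.
Catering lies on that path, so at 8 weeks the path becomes 20 weeks.
The critical path is still Venue→Reviews→Catering; finish is now 20 weeks.
Change in finish: 20 − 19 = +1 weeks.

1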